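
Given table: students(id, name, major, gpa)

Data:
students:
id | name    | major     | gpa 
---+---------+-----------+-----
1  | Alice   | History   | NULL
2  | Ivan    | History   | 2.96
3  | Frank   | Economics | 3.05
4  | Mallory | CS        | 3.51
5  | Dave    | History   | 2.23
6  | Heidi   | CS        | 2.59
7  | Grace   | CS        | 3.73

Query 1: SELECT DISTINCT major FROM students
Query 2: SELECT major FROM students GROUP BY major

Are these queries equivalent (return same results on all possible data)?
Yes, equivalent

Both queries return: [('CS',), ('Economics',), ('History',)]

Reason: Both get unique majors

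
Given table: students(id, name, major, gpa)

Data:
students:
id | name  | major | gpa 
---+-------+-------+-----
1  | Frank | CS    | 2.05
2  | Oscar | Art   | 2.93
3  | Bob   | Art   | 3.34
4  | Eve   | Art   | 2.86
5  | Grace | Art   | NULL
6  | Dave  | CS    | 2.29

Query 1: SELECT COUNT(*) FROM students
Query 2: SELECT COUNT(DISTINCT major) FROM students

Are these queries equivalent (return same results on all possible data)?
No, not equivalent

Query 1 returns: [(6,)]
Query 2 returns: [(2,)]

Reason: COUNT(*) counts rows, COUNT(DISTINCT major) counts unique majors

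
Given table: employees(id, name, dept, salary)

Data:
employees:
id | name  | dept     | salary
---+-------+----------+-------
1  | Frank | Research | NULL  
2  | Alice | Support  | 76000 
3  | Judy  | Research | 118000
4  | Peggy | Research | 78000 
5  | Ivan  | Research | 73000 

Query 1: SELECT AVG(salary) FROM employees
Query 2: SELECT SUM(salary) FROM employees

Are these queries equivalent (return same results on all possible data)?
No, not equivalent

Query 1 returns: [(86250.0,)]
Query 2 returns: [(345000,)]

Reason: AVG vs SUM give different aggregate values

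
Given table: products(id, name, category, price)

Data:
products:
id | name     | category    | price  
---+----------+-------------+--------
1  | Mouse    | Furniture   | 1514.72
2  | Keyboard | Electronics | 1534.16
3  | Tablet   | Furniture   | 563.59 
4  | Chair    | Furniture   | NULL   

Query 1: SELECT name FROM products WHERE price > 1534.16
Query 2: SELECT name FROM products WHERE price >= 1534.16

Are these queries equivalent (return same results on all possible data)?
No, not equivalent

Query 1 returns: []
Query 2 returns: [('Keyboard',)]

Reason: > vs >= gives different results when price = 1534.16 exists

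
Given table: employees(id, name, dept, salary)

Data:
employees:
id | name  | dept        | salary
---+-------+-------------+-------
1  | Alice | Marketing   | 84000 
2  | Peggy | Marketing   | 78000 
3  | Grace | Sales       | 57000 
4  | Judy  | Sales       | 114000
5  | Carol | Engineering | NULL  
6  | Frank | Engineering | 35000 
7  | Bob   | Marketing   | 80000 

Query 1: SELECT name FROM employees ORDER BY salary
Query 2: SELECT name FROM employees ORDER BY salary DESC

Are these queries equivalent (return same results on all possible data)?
No, not equivalent

Query 1 returns: [('Carol',), ('Frank',), ('Grace',), ('Peggy',), ('Bob',), ('Alice',), ('Judy',)]
Query 2 returns: [('Judy',), ('Alice',), ('Bob',), ('Peggy',), ('Grace',), ('Frank',), ('Carol',)]

Reason: ASC vs DESC gives opposite ordering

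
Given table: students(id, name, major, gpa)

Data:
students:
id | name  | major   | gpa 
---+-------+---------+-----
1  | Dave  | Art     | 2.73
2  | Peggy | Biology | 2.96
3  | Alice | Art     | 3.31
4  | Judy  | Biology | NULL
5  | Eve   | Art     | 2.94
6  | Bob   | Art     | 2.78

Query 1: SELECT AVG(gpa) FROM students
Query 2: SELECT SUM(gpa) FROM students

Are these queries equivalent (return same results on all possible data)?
No, not equivalent

Query 1 returns: [(2.944,)]
Query 2 returns: [(14.719999999999999,)]

Reason: AVG vs SUM give different aggregate values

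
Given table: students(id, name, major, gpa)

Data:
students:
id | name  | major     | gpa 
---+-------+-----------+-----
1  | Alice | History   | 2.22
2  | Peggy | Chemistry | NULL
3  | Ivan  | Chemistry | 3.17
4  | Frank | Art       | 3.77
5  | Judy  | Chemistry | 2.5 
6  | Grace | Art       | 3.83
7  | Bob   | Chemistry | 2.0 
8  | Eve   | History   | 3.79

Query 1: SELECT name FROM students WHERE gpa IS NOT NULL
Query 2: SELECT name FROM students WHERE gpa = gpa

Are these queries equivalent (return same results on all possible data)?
Yes, equivalent

Both queries return: [('Alice',), ('Bob',), ('Eve',), ('Frank',), ('Grace',), ('Ivan',), ('Judy',)]

Reason: IS NOT NULL vs self-equality (both exclude NULLs)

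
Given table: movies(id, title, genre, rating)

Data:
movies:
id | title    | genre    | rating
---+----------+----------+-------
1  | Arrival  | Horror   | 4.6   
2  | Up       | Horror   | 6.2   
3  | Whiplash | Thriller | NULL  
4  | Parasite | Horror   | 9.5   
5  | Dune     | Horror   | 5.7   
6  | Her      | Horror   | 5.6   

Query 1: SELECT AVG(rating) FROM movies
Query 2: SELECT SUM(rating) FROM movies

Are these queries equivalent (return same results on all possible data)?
No, not equivalent

Query 1 returns: [(6.32,)]
Query 2 returns: [(31.6,)]

Reason: AVG vs SUM give different aggregate values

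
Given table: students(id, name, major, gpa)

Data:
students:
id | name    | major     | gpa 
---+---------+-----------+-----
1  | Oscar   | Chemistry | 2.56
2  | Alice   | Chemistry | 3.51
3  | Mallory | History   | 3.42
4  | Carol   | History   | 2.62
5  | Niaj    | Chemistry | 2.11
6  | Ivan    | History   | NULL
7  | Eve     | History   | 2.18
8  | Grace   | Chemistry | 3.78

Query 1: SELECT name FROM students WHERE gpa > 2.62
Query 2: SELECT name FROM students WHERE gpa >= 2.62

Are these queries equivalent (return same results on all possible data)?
No, not equivalent

Query 1 returns: [('Alice',), ('Mallory',), ('Grace',)]
Query 2 returns: [('Alice',), ('Mallory',), ('Carol',), ('Grace',)]

Reason: > vs >= gives different results when gpa = 2.62 exists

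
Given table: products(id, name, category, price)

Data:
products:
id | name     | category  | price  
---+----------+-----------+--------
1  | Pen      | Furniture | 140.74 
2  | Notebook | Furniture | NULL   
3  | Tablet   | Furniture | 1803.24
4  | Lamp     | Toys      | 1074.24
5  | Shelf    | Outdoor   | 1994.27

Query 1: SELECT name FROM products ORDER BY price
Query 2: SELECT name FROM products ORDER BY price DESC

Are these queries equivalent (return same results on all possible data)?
No, not equivalent

Query 1 returns: [('Notebook',), ('Pen',), ('Lamp',), ('Tablet',), ('Shelf',)]
Query 2 returns: [('Shelf',), ('Tablet',), ('Lamp',), ('Pen',), ('Notebook',)]

Reason: ASC vs DESC gives opposite ordering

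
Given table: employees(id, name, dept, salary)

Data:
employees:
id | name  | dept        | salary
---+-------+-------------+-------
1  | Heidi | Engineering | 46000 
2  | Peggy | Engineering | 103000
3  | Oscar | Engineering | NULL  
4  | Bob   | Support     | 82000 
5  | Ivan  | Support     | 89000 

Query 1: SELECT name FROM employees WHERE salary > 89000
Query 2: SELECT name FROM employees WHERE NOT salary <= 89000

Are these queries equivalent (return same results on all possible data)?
Yes, equivalent

Both queries return: [('Peggy',)]

Reason: Both filter salary > 89000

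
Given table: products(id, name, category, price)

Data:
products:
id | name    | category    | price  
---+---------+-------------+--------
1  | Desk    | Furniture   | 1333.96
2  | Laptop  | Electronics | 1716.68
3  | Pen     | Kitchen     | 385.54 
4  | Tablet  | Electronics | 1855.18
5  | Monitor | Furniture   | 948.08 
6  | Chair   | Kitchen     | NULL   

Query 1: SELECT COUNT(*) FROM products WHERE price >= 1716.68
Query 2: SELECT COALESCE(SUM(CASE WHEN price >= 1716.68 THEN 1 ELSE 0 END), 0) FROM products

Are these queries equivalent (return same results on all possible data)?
Yes, equivalent

Both queries return: [(2,)]

Reason: COUNT with WHERE vs conditional SUM (COALESCE handles empty-table NULL)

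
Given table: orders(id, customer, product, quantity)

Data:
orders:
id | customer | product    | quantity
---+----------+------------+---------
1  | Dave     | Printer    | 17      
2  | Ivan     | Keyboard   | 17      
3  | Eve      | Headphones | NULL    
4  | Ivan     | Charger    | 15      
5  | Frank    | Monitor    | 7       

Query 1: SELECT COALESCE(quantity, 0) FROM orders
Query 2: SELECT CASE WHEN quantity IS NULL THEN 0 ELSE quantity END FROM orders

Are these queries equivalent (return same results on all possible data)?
Yes, equivalent

Both queries return: [(0,), (7,), (15,), (17,), (17,)]

Reason: COALESCE vs CASE for NULL handling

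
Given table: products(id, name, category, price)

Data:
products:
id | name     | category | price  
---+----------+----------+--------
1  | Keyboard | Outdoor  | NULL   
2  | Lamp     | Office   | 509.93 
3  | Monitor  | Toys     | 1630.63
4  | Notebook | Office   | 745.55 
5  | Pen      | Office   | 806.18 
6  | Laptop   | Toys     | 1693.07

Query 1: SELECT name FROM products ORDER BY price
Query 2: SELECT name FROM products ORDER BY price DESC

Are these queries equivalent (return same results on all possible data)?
No, not equivalent

Query 1 returns: [('Keyboard',), ('Lamp',), ('Notebook',), ('Pen',), ('Monitor',), ('Laptop',)]
Query 2 returns: [('Laptop',), ('Monitor',), ('Pen',), ('Notebook',), ('Lamp',), ('Keyboard',)]

Reason: ASC vs DESC gives opposite ordering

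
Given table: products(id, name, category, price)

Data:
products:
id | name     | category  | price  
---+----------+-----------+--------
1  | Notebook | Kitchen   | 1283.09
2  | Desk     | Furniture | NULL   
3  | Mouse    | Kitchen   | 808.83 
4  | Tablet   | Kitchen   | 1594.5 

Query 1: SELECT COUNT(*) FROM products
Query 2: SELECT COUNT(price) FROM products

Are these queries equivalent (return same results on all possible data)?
No, not equivalent

Query 1 returns: [(4,)]
Query 2 returns: [(3,)]

Reason: COUNT(*) includes NULLs, COUNT(column) excludes them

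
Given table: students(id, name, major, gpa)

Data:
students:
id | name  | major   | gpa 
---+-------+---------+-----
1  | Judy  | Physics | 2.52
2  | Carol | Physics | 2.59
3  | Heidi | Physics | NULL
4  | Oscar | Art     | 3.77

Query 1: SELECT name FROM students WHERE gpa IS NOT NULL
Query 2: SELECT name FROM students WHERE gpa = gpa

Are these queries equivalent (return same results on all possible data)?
Yes, equivalent

Both queries return: [('Carol',), ('Judy',), ('Oscar',)]

Reason: IS NOT NULL vs self-equality (both exclude NULLs)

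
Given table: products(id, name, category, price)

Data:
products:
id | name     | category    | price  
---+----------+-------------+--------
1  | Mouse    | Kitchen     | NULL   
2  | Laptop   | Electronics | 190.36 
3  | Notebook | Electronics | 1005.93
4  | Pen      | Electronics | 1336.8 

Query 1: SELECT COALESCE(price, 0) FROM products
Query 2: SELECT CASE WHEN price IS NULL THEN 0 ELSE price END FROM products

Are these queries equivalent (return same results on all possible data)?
Yes, equivalent

Both queries return: [(0,), (190.36,), (1005.93,), (1336.8,)]

Reason: COALESCE vs CASE for NULL handling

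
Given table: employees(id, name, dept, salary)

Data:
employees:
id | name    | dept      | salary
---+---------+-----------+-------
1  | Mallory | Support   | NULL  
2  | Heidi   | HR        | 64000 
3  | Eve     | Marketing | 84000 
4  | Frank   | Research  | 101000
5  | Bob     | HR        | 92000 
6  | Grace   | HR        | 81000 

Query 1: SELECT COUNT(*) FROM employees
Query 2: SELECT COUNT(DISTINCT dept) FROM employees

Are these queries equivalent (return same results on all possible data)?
No, not equivalent

Query 1 returns: [(6,)]
Query 2 returns: [(4,)]

Reason: COUNT(*) counts rows, COUNT(DISTINCT dept) counts unique depts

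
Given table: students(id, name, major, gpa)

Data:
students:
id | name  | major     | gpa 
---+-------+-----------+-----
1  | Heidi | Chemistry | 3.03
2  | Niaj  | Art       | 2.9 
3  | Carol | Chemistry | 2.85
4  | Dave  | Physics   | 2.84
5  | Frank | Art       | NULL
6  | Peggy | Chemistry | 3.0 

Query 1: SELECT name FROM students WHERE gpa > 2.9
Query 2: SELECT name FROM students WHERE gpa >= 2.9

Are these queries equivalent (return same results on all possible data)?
No, not equivalent

Query 1 returns: [('Heidi',), ('Peggy',)]
Query 2 returns: [('Heidi',), ('Niaj',), ('Peggy',)]

Reason: > vs >= gives different results when gpa = 2.9 exists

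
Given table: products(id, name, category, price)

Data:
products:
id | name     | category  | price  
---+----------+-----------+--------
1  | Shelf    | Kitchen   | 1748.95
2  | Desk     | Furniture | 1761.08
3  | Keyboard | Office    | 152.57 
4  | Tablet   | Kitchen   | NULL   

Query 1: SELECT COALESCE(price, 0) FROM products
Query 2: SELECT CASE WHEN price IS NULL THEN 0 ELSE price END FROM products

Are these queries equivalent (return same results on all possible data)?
Yes, equivalent

Both queries return: [(0,), (152.57,), (1748.95,), (1761.08,)]

Reason: COALESCE vs CASE for NULL handling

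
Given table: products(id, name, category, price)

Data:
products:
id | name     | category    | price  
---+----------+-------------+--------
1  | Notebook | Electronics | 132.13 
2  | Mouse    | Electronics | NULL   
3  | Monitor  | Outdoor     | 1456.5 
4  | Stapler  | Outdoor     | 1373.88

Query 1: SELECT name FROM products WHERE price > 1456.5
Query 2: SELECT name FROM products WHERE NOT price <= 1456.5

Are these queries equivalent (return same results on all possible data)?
Yes, equivalent

Both queries return: []

Reason: Both filter price > 1456.5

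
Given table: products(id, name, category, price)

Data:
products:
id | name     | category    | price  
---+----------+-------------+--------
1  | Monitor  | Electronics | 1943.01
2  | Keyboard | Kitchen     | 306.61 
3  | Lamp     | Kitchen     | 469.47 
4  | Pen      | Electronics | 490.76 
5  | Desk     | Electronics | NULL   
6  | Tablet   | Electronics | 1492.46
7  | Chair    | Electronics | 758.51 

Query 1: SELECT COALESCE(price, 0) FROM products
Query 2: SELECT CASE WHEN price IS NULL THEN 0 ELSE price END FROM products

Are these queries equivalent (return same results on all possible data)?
Yes, equivalent

Both queries return: [(0,), (306.61,), (469.47,), (490.76,), (758.51,), (1492.46,), (1943.01,)]

Reason: COALESCE vs CASE for NULL handling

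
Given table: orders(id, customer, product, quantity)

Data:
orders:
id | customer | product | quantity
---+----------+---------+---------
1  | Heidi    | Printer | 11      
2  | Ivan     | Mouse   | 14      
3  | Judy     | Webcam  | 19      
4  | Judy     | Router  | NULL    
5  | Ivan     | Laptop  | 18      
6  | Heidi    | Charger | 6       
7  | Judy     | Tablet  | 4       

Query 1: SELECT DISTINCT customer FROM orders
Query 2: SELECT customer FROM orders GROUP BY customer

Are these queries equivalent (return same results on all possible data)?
Yes, equivalent

Both queries return: [('Heidi',), ('Ivan',), ('Judy',)]

Reason: Both get unique customers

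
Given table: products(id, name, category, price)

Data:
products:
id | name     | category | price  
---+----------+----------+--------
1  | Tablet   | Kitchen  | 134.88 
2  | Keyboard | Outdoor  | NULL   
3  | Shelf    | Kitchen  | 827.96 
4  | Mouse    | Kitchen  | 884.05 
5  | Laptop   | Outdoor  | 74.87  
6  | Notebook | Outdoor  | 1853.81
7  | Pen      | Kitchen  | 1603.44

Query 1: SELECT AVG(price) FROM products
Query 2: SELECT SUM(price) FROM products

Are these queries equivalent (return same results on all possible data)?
No, not equivalent

Query 1 returns: [(896.5016666666667,)]
Query 2 returns: [(5379.01,)]

Reason: AVG vs SUM give different aggregate values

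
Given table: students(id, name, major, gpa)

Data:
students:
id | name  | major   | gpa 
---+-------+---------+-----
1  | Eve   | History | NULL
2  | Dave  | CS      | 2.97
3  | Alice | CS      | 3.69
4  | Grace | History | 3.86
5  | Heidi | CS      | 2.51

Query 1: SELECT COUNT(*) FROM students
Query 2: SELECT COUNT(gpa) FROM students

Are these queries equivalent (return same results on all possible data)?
No, not equivalent

Query 1 returns: [(5,)]
Query 2 returns: [(4,)]

Reason: COUNT(*) includes NULLs, COUNT(column) excludes them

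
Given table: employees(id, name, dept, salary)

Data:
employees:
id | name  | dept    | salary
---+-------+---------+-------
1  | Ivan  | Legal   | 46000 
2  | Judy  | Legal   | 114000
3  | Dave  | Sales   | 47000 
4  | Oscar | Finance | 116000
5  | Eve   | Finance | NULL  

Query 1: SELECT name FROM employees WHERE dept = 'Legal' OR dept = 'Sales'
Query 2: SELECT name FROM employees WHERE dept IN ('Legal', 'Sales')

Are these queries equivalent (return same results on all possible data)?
Yes, equivalent

Both queries return: [('Dave',), ('Ivan',), ('Judy',)]

Reason: OR vs IN are equivalent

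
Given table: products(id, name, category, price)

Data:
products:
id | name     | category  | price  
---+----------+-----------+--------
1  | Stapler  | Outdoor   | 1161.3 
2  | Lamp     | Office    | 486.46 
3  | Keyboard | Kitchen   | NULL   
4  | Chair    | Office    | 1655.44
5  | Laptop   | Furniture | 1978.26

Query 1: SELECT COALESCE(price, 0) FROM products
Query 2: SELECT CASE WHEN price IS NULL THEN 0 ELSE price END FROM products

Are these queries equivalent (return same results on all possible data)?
Yes, equivalent

Both queries return: [(0,), (486.46,), (1161.3,), (1655.44,), (1978.26,)]

Reason: COALESCE vs CASE for NULL handling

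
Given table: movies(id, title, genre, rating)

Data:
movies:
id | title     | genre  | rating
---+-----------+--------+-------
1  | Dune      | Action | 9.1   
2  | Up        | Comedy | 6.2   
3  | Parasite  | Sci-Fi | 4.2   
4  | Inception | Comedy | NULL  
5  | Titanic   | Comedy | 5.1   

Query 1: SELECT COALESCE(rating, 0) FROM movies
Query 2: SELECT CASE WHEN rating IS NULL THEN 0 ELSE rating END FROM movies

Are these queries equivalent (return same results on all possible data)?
Yes, equivalent

Both queries return: [(0,), (4.2,), (5.1,), (6.2,), (9.1,)]

Reason: COALESCE vs CASE for NULL handling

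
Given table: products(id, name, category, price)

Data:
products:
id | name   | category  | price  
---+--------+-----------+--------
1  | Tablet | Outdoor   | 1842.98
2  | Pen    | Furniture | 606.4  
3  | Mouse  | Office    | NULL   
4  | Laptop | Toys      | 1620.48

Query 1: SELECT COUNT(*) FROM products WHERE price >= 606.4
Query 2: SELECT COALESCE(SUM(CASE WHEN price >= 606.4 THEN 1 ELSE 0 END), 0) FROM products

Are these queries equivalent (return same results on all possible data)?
Yes, equivalent

Both queries return: [(3,)]

Reason: COUNT with WHERE vs conditional SUM (COALESCE handles empty-table NULL)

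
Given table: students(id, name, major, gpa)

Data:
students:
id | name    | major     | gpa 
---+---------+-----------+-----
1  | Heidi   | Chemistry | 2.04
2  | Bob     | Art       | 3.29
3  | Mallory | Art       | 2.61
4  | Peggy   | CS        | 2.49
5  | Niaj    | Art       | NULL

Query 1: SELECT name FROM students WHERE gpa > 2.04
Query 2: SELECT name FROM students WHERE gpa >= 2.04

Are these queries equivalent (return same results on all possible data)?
No, not equivalent

Query 1 returns: [('Bob',), ('Mallory',), ('Peggy',)]
Query 2 returns: [('Heidi',), ('Bob',), ('Mallory',), ('Peggy',)]

Reason: > vs >= gives different results when gpa = 2.04 exists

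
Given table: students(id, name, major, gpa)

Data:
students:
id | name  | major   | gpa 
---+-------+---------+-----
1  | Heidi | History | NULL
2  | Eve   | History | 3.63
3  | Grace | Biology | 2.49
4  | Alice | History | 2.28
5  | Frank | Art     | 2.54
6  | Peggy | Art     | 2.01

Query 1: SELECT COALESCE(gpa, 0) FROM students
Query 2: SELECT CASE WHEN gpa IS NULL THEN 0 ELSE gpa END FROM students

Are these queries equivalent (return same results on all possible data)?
Yes, equivalent

Both queries return: [(0,), (2.01,), (2.28,), (2.49,), (2.54,), (3.63,)]

Reason: COALESCE vs CASE for NULL handling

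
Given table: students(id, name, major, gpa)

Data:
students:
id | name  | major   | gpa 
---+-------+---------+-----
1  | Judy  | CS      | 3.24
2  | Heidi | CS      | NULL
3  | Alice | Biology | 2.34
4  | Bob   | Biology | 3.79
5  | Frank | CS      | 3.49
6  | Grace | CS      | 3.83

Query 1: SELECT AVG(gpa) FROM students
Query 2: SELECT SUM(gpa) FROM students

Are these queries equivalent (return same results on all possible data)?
No, not equivalent

Query 1 returns: [(3.338,)]
Query 2 returns: [(16.69,)]

Reason: AVG vs SUM give different aggregate values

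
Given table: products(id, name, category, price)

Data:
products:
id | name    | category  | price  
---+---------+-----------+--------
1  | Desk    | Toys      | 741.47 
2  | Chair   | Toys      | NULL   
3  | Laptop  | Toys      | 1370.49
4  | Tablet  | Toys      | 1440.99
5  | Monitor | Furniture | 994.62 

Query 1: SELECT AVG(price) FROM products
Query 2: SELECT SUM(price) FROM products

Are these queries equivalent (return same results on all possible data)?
No, not equivalent

Query 1 returns: [(1136.8925,)]
Query 2 returns: [(4547.57,)]

Reason: AVG vs SUM give different aggregate values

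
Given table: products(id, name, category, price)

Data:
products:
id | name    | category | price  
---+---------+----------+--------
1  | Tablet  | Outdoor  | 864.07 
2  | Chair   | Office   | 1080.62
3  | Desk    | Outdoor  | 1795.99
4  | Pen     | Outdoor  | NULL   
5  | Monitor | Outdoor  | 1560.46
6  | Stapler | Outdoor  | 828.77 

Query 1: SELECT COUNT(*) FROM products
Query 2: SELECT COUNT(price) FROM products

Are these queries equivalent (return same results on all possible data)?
No, not equivalent

Query 1 returns: [(6,)]
Query 2 returns: [(5,)]

Reason: COUNT(*) includes NULLs, COUNT(column) excludes them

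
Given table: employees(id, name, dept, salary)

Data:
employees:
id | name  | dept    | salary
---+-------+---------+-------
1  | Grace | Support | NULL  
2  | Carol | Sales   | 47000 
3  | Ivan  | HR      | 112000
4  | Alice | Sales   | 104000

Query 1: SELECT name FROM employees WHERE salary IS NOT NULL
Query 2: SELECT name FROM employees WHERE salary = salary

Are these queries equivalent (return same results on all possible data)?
Yes, equivalent

Both queries return: [('Alice',), ('Carol',), ('Ivan',)]

Reason: IS NOT NULL vs self-equality (both exclude NULLs)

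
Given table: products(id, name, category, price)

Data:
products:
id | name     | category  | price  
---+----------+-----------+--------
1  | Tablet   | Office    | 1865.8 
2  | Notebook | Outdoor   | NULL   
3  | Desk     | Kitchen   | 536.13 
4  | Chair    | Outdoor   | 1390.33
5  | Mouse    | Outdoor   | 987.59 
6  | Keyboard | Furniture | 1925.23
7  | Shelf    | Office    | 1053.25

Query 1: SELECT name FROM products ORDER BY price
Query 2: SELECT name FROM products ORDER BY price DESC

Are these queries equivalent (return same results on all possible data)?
No, not equivalent

Query 1 returns: [('Notebook',), ('Desk',), ('Mouse',), ('Shelf',), ('Chair',), ('Tablet',), ('Keyboard',)]
Query 2 returns: [('Keyboard',), ('Tablet',), ('Chair',), ('Shelf',), ('Mouse',), ('Desk',), ('Notebook',)]

Reason: ASC vs DESC gives opposite ordering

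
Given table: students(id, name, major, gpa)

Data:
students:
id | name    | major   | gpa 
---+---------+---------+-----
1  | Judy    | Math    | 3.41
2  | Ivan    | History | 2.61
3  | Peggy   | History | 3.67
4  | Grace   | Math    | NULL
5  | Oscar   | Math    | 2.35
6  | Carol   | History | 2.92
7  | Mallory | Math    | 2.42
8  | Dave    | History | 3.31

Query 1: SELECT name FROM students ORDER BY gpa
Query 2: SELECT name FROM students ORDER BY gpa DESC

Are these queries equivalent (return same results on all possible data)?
No, not equivalent

Query 1 returns: [('Grace',), ('Oscar',), ('Mallory',), ('Ivan',), ('Carol',), ('Dave',), ('Judy',), ('Peggy',)]
Query 2 returns: [('Peggy',), ('Judy',), ('Dave',), ('Carol',), ('Ivan',), ('Mallory',), ('Oscar',), ('Grace',)]

Reason: ASC vs DESC gives opposite ordering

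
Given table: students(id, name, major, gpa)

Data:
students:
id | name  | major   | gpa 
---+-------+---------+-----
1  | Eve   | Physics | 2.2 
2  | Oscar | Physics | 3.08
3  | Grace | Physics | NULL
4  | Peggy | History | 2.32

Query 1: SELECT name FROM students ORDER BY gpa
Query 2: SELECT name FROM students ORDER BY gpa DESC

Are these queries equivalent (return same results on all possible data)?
No, not equivalent

Query 1 returns: [('Grace',), ('Eve',), ('Peggy',), ('Oscar',)]
Query 2 returns: [('Oscar',), ('Peggy',), ('Eve',), ('Grace',)]

Reason: ASC vs DESC gives opposite ordering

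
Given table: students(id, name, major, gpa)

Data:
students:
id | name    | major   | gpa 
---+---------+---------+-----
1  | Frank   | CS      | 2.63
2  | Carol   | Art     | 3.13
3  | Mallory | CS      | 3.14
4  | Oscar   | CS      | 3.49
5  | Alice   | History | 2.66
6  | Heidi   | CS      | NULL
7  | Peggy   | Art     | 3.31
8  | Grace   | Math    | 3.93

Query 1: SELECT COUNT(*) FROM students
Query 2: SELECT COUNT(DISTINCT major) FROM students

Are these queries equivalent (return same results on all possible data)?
No, not equivalent

Query 1 returns: [(8,)]
Query 2 returns: [(4,)]

Reason: COUNT(*) counts rows, COUNT(DISTINCT major) counts unique majors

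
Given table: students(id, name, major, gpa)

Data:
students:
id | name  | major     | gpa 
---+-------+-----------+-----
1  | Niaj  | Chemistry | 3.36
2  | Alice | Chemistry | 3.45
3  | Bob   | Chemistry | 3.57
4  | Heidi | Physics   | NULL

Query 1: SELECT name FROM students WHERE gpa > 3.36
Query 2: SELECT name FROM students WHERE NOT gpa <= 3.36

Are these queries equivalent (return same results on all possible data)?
Yes, equivalent

Both queries return: [('Alice',), ('Bob',)]

Reason: Both filter gpa > 3.36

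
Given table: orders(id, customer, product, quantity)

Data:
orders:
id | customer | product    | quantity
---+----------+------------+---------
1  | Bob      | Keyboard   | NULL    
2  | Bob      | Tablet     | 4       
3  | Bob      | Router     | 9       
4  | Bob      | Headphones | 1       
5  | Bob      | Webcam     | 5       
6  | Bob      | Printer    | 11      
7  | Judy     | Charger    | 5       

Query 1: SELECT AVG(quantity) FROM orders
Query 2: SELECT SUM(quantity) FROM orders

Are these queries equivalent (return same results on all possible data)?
No, not equivalent

Query 1 returns: [(5.833333333333333,)]
Query 2 returns: [(35,)]

Reason: AVG vs SUM give different aggregate values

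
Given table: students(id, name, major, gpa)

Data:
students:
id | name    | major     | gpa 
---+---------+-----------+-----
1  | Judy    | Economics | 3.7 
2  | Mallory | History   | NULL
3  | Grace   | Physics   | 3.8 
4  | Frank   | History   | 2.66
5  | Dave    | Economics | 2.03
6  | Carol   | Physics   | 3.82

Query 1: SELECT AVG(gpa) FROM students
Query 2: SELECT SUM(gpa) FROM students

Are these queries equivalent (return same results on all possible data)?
No, not equivalent

Query 1 returns: [(3.2019999999999995,)]
Query 2 returns: [(16.009999999999998,)]

Reason: AVG vs SUM give different aggregate values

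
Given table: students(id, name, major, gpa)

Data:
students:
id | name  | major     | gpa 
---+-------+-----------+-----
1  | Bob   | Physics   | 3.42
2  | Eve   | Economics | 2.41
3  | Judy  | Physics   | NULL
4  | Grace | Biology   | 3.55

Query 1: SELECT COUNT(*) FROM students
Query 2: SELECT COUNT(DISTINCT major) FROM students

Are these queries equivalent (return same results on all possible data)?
No, not equivalent

Query 1 returns: [(4,)]
Query 2 returns: [(3,)]

Reason: COUNT(*) counts rows, COUNT(DISTINCT major) counts unique majors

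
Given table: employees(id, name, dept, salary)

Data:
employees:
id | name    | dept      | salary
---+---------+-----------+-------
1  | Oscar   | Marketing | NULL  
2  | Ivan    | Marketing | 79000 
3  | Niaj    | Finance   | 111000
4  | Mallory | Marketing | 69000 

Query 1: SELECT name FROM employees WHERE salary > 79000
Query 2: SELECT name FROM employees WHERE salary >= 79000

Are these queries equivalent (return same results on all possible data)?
No, not equivalent

Query 1 returns: [('Niaj',)]
Query 2 returns: [('Ivan',), ('Niaj',)]

Reason: > vs >= gives different results when salary = 79000 exists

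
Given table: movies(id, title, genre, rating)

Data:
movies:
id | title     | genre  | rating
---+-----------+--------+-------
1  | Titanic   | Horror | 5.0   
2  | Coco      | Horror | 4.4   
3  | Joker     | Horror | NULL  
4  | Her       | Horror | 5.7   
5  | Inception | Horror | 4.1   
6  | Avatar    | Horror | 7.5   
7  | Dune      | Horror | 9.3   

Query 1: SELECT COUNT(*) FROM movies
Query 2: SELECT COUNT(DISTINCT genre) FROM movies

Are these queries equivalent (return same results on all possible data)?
No, not equivalent

Query 1 returns: [(7,)]
Query 2 returns: [(1,)]

Reason: COUNT(*) counts rows, COUNT(DISTINCT genre) counts unique genres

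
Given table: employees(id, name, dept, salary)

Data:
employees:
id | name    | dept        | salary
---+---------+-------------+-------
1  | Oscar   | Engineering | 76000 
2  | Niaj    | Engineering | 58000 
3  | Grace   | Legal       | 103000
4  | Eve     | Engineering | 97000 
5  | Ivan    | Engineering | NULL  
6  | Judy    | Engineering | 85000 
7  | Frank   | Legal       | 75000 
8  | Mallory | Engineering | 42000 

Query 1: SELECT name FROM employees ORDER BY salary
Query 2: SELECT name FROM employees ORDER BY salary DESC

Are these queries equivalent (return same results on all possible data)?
No, not equivalent

Query 1 returns: [('Ivan',), ('Mallory',), ('Niaj',), ('Frank',), ('Oscar',), ('Judy',), ('Eve',), ('Grace',)]
Query 2 returns: [('Grace',), ('Eve',), ('Judy',), ('Oscar',), ('Frank',), ('Niaj',), ('Mallory',), ('Ivan',)]

Reason: ASC vs DESC gives opposite ordering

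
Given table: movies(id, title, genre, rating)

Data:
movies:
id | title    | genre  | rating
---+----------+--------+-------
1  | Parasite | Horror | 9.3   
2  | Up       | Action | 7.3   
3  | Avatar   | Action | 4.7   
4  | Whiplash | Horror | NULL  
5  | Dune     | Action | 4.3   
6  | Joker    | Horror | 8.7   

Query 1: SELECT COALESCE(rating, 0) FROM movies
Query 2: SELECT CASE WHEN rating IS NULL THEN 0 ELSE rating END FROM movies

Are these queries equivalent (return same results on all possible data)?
Yes, equivalent

Both queries return: [(0,), (4.3,), (4.7,), (7.3,), (8.7,), (9.3,)]

Reason: COALESCE vs CASE for NULL handling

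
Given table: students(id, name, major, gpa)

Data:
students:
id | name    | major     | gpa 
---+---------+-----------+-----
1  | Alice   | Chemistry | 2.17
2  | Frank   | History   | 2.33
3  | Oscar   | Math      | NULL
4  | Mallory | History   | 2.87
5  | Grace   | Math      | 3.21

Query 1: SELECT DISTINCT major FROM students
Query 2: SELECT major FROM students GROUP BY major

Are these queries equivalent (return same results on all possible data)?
Yes, equivalent

Both queries return: [('Chemistry',), ('History',), ('Math',)]

Reason: Both get unique majors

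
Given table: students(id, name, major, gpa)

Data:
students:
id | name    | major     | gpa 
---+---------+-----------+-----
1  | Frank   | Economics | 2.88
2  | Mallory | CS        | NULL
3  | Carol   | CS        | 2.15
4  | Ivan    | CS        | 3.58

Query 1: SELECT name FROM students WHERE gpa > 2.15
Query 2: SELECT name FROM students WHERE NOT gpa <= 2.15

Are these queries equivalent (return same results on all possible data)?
Yes, equivalent

Both queries return: [('Frank',), ('Ivan',)]

Reason: Both filter gpa > 2.15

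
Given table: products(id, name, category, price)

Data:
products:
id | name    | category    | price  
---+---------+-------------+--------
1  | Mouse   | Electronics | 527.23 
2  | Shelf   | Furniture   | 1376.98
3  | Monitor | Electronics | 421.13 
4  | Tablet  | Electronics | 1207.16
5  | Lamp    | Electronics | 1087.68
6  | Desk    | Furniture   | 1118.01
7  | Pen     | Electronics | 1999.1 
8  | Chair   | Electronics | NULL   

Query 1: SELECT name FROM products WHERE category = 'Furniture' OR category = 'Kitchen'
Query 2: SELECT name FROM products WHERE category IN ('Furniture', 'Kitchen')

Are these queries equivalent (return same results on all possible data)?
Yes, equivalent

Both queries return: [('Desk',), ('Shelf',)]

Reason: OR vs IN are equivalent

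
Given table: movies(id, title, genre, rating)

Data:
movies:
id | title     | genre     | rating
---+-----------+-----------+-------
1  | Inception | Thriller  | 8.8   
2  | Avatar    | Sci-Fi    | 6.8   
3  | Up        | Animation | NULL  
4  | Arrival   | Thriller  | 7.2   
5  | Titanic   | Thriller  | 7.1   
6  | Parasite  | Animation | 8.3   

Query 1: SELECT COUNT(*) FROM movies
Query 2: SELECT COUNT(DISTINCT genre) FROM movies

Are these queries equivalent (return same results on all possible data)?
No, not equivalent

Query 1 returns: [(6,)]
Query 2 returns: [(3,)]

Reason: COUNT(*) counts rows, COUNT(DISTINCT genre) counts unique genres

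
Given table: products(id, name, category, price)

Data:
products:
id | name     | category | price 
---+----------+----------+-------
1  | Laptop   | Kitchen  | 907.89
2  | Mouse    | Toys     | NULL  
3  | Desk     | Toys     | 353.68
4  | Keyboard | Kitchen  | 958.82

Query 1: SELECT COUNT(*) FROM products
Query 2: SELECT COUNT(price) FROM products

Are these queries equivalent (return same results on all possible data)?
No, not equivalent

Query 1 returns: [(4,)]
Query 2 returns: [(3,)]

Reason: COUNT(*) includes NULLs, COUNT(column) excludes them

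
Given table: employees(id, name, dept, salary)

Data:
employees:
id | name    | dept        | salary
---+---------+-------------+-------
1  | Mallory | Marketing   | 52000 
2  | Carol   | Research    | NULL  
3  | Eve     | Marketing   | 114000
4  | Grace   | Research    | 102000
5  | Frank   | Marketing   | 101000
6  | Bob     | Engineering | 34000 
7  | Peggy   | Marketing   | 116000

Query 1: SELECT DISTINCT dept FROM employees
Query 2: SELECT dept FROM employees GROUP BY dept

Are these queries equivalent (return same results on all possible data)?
Yes, equivalent

Both queries return: [('Engineering',), ('Marketing',), ('Research',)]

Reason: Both get unique depts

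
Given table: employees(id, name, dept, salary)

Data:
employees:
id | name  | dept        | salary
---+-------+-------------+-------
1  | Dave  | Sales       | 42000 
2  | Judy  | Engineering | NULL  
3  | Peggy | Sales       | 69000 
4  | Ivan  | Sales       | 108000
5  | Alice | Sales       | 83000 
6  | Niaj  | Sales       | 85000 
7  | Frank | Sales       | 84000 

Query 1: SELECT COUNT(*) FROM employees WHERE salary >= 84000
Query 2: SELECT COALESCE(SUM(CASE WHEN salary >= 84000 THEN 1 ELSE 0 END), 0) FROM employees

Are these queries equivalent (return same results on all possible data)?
Yes, equivalent

Both queries return: [(3,)]

Reason: COUNT with WHERE vs conditional SUM (COALESCE handles empty-table NULL)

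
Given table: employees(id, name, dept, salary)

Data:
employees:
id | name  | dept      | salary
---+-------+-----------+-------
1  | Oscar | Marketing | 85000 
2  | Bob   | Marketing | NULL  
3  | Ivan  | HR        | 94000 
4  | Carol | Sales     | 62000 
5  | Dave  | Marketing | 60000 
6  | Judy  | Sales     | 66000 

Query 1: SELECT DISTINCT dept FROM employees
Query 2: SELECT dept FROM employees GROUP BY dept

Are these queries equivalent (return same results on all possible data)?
Yes, equivalent

Both queries return: [('HR',), ('Marketing',), ('Sales',)]

Reason: Both get unique depts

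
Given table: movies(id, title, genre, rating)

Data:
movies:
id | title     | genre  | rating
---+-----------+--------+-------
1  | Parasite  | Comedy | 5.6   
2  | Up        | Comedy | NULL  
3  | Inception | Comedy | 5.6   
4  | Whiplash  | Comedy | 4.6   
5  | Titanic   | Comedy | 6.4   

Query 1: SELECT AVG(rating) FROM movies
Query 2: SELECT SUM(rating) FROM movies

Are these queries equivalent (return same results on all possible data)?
No, not equivalent

Query 1 returns: [(5.55,)]
Query 2 returns: [(22.2,)]

Reason: AVG vs SUM give different aggregate values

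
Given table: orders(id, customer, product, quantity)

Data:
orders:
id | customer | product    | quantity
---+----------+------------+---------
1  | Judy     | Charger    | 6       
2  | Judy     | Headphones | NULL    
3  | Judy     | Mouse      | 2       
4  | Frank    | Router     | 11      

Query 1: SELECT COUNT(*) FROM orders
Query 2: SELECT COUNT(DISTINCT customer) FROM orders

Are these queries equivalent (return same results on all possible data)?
No, not equivalent

Query 1 returns: [(4,)]
Query 2 returns: [(2,)]

Reason: COUNT(*) counts rows, COUNT(DISTINCT customer) counts unique customers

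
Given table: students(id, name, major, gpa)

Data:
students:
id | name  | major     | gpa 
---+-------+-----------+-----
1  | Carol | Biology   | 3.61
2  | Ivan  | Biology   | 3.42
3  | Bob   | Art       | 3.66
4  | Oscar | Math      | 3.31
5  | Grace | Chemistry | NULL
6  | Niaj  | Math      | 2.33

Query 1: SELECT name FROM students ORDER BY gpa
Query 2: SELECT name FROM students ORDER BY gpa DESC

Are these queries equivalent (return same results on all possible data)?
No, not equivalent

Query 1 returns: [('Grace',), ('Niaj',), ('Oscar',), ('Ivan',), ('Carol',), ('Bob',)]
Query 2 returns: [('Bob',), ('Carol',), ('Ivan',), ('Oscar',), ('Niaj',), ('Grace',)]

Reason: ASC vs DESC gives opposite ordering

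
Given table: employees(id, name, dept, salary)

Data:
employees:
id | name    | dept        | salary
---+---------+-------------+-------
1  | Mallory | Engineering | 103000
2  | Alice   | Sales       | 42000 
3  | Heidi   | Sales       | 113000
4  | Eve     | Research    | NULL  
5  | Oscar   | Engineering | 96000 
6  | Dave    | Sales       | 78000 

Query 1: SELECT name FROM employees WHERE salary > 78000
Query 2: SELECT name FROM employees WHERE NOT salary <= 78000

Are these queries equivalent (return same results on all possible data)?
Yes, equivalent

Both queries return: [('Heidi',), ('Mallory',), ('Oscar',)]

Reason: Both filter salary > 78000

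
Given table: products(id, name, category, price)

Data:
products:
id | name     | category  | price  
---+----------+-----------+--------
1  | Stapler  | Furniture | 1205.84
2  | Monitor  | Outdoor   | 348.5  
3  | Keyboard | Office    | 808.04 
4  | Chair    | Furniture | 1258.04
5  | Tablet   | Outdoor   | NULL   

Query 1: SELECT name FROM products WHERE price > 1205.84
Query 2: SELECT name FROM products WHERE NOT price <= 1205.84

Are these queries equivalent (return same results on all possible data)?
Yes, equivalent

Both queries return: [('Chair',)]

Reason: Both filter price > 1205.84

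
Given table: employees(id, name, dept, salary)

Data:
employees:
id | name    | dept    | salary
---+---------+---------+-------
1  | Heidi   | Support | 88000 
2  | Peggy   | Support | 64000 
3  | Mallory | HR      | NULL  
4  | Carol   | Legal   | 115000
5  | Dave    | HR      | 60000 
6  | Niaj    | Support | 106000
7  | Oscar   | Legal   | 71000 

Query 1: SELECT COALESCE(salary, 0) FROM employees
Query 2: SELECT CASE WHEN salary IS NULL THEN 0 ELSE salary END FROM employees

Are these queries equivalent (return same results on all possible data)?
Yes, equivalent

Both queries return: [(0,), (60000,), (64000,), (71000,), (88000,), (106000,), (115000,)]

Reason: COALESCE vs CASE for NULL handling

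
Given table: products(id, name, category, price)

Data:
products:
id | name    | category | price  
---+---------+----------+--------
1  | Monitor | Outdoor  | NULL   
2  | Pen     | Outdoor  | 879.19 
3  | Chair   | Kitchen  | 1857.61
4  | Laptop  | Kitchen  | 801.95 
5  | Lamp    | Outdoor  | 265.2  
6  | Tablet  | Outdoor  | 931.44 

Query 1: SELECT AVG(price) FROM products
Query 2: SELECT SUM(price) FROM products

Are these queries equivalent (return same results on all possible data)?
No, not equivalent

Query 1 returns: [(947.0780000000001,)]
Query 2 returns: [(4735.39,)]

Reason: AVG vs SUM give different aggregate values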